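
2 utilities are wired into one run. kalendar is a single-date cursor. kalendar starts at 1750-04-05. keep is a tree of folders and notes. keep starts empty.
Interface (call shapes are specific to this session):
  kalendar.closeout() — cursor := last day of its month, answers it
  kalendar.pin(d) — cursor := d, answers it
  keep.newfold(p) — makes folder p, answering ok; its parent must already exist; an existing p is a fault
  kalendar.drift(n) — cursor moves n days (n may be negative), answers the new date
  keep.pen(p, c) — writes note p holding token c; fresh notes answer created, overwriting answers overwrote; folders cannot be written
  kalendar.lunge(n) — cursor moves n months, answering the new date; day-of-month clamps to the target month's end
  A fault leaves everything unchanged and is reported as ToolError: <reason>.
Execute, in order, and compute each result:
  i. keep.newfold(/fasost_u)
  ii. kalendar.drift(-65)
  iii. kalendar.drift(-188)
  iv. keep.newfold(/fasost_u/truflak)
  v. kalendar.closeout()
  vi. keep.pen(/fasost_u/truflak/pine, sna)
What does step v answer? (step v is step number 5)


Act: keep.newfold[p='/fasost_u']
Obs: ok
Act: kalendar.drift[n='-65']
Obs: 1750-01-30
Act: kalendar.drift[n='-188']
Obs: 1749-07-26
Act: keep.newfold[p='/fasost_u/truflak']
Obs: ok
Act: kalendar.closeout[]
Obs: 1749-07-31
Act: keep.pen[p='/fasost_u/truflak/pine'; c='sna']
Obs: created

Answer: 1749-07-31


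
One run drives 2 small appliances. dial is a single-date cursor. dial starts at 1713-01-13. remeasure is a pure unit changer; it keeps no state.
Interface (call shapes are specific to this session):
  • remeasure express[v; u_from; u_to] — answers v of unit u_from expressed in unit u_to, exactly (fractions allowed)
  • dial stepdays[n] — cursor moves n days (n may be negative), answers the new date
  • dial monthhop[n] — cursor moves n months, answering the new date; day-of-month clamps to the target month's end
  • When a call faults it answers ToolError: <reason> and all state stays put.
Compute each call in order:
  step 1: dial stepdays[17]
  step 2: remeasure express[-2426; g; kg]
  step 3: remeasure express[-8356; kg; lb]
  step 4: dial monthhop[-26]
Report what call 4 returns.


Answer: 1710-11-30

Derivation:
Using dial stepdays using n→17, which returns 1713-01-30.
I run remeasure express using v→-2426, u_from→g, u_to→kg, and get -1213/500.
I run remeasure express using v→-8356, u_from→kg, u_to→lb: -835600000000/45359237.
Invoking dial monthhop using n→-26, yielding 1710-11-30.


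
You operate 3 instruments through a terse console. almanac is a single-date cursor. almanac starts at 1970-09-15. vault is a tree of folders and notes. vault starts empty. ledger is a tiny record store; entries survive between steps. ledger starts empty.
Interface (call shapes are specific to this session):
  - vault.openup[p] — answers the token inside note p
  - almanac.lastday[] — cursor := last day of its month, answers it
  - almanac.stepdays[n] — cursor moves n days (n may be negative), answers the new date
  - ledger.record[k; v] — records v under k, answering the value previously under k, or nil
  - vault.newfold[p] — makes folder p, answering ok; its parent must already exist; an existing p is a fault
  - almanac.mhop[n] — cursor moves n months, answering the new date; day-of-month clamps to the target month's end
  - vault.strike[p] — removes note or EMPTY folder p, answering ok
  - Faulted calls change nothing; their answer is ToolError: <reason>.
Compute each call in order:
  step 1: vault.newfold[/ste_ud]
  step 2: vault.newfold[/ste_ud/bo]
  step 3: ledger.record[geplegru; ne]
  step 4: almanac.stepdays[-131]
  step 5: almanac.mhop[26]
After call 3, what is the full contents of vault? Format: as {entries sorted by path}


CALL vault.newfold[/ste_ud]
RET  ok
CALL vault.newfold[/ste_ud/bo]
RET  ok
CALL ledger.record[geplegru; ne]
RET  nil
CALL almanac.stepdays[-131]
RET  1970-05-07
CALL almanac.mhop[26]
RET  1972-07-07

Answer: {ste_ud/, ste_ud/bo/}


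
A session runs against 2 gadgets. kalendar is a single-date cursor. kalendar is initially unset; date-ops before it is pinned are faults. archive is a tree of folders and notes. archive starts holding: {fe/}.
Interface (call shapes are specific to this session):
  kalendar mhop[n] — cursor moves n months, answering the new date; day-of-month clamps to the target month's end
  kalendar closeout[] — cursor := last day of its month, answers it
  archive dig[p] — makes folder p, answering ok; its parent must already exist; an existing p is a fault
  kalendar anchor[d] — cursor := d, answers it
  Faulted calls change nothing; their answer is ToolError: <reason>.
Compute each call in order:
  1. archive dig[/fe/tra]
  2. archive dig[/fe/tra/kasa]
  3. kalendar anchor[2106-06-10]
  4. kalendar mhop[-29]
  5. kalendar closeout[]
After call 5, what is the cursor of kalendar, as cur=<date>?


Answer: cur=2104-01-31

Derivation:
Next I call archive dig using p: /fe/tra, → ok.
Now I run archive dig using p: /fe/tra/kasa, → ok.
I use kalendar anchor using d: 2106-06-10, → 2106-06-10.
I run kalendar mhop using n: -29, and observe 2104-01-10.
I try kalendar closeout, yielding 2104-01-31.


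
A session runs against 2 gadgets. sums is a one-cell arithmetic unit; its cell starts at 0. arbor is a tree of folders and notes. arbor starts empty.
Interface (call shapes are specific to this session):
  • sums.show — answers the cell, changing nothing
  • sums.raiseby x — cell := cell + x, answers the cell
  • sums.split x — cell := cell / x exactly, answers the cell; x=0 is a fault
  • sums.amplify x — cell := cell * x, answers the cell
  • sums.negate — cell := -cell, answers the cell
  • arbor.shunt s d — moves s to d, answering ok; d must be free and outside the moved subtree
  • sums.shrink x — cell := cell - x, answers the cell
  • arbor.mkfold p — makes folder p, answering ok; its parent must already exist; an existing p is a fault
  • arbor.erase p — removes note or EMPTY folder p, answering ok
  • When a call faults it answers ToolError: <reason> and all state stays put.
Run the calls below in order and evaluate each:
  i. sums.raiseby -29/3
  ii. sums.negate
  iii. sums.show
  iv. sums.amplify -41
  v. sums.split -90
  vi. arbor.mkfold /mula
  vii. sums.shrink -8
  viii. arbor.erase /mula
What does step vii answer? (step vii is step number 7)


Answer: 3349/270

Derivation:
Then sums.raiseby(x=-29/3), → -29/3.
Then sums.negate(), and get 29/3.
Then sums.show(), — result: 29/3.
I invoke sums.amplify(x=-41), and get -1189/3.
I invoke sums.split(x=-90), which returns 1189/270.
Calling arbor.mkfold(p=/mula), which returns ok.
I invoke sums.shrink(x=-8), and get 3349/270.
Invoking arbor.erase(p=/mula), → ok.


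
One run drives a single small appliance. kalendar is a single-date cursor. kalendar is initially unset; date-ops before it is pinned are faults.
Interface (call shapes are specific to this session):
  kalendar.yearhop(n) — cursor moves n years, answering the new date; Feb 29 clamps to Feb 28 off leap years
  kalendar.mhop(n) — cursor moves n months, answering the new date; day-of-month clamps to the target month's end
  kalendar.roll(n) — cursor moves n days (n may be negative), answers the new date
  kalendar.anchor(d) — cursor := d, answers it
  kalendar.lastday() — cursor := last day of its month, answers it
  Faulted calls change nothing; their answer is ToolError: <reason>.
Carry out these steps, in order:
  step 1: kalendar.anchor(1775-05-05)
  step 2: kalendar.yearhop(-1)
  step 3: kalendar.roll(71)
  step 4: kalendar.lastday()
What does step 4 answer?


·→ anchor(1775-05-05)
·← 1775-05-05
·→ yearhop(-1)
·← 1774-05-05
·→ roll(71)
·← 1774-07-15
·→ lastday()
·← 1774-07-31

Answer: 1774-07-31


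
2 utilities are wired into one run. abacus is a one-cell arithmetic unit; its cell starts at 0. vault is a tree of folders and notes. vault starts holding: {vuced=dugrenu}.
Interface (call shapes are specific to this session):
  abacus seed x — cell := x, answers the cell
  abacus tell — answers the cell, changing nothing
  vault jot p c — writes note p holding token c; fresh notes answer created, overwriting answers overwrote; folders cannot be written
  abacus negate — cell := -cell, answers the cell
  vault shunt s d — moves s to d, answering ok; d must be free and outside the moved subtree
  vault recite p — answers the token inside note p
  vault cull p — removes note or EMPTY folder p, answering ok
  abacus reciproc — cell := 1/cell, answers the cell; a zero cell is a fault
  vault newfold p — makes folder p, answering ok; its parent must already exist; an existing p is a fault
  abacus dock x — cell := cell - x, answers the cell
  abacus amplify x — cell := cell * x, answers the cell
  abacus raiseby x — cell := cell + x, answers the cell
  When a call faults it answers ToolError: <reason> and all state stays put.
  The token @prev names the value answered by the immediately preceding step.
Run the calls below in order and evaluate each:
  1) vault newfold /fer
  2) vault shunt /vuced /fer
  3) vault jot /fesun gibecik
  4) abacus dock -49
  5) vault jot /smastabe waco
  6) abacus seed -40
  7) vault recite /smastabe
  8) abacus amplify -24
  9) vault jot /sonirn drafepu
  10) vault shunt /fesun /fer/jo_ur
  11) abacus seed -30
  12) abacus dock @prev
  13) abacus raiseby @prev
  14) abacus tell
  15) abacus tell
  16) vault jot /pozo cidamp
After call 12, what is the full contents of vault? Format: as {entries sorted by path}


Next I call vault newfold passing /fer, which returns ok.
I invoke vault shunt passing /vuced, /fer: ToolError: exists.
I use vault jot passing /fesun, gibecik, — result: created.
I call abacus dock passing -49, which returns 49.
Using vault jot passing /smastabe, waco: created.
Next I call abacus seed passing -40, which returns -40.
I try vault recite passing /smastabe, → waco.
Calling abacus amplify passing -24, yielding 960.
Invoking vault jot passing /sonirn, drafepu, and observe created.
I invoke vault shunt passing /fesun, /fer/jo_ur, and see ok.
Next I call abacus seed passing -30, → -30.
I try abacus dock passing @prev, which returns 0.
Now I run abacus raiseby passing @prev: 0.
Invoking abacus tell, and get 0.
Now I run abacus tell, and get 0.
I use vault jot passing /pozo, cidamp, yielding created.

Answer: {fer/, fer/jo_ur=gibecik, smastabe=waco, sonirn=drafepu, vuced=dugrenu}


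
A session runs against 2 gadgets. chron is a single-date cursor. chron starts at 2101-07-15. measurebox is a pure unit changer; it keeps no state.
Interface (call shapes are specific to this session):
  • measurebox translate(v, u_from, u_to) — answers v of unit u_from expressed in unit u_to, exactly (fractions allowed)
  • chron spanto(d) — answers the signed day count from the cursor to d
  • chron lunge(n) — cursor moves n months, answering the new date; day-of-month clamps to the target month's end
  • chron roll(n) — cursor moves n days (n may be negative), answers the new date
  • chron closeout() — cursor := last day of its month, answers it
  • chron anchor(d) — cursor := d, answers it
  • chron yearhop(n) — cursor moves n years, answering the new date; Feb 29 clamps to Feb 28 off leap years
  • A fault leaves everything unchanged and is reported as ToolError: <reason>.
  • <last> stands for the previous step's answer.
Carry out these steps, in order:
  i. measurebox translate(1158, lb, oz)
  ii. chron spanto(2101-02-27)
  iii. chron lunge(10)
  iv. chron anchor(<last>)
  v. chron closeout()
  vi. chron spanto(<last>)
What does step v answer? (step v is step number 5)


I use measurebox translate using v: 1158, u_from: lb, u_to: oz, giving 18528.
I call chron spanto using d: 2101-02-27, and observe -138.
I call chron lunge using n: 10, and see 2102-05-15.
Using chron anchor using d: <last>, and observe 2102-05-15.
I call chron closeout(), and see 2102-05-31.
I invoke chron spanto using d: <last>, → 0.

Answer: 2102-05-31


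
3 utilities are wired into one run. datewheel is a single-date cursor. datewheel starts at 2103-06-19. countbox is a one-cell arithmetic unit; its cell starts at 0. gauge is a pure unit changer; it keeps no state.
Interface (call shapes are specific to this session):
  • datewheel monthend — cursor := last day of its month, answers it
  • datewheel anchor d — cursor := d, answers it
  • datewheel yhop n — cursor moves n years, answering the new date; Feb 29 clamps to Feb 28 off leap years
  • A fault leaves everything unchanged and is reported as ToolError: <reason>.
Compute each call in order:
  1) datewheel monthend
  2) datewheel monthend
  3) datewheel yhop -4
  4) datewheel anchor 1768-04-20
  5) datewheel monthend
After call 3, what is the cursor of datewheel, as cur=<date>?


Answer: cur=2099-06-30

Derivation:
Next I call datewheel monthend, — result: 2103-06-30.
Invoking datewheel monthend(), giving 2103-06-30.
I run datewheel yhop on n: -4, and get 2099-06-30.
I run datewheel anchor on d: 1768-04-20, and observe 1768-04-20.
Then datewheel monthend(): 1768-04-30.


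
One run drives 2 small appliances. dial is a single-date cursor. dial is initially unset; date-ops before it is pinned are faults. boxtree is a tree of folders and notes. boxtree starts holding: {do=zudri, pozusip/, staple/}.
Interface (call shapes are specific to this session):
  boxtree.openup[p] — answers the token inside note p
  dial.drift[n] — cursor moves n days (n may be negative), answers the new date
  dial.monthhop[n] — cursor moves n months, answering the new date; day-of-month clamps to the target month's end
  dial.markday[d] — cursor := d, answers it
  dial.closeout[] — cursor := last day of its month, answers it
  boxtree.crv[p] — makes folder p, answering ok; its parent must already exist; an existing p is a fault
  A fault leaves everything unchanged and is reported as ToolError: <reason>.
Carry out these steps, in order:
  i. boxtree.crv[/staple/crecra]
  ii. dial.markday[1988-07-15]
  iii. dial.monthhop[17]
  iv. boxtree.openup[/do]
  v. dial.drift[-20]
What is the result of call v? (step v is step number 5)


Answer: 1989-11-25

Derivation:
Invoking crv passing p: /staple/crecra, and get ok.
Invoking markday passing d: 1988-07-15: 1988-07-15.
Using monthhop passing n: 17, → 1989-12-15.
I invoke openup passing p: /do, → zudri.
Then drift passing n: -20, and observe 1989-11-25.


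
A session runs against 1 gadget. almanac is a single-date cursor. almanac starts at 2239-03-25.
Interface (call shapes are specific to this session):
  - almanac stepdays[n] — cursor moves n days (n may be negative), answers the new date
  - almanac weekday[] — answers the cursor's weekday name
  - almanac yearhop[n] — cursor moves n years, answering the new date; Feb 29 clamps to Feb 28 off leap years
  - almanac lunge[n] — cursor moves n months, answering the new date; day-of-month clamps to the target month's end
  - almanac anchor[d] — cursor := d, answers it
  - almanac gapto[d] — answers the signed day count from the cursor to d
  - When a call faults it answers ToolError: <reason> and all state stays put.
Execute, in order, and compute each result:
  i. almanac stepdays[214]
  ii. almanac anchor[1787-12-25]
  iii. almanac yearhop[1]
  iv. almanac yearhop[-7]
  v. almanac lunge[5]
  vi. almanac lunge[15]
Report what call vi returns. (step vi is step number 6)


Answer: 1783-08-25

Derivation:
Using almanac stepdays passing n='214', and get 2239-10-25.
I call almanac anchor passing d='1787-12-25', which returns 1787-12-25.
I try almanac yearhop passing n='1', and get 1788-12-25.
Using almanac yearhop passing n='-7', which returns 1781-12-25.
Next I call almanac lunge passing n='5', which returns 1782-05-25.
I try almanac lunge passing n='15', — result: 1783-08-25.


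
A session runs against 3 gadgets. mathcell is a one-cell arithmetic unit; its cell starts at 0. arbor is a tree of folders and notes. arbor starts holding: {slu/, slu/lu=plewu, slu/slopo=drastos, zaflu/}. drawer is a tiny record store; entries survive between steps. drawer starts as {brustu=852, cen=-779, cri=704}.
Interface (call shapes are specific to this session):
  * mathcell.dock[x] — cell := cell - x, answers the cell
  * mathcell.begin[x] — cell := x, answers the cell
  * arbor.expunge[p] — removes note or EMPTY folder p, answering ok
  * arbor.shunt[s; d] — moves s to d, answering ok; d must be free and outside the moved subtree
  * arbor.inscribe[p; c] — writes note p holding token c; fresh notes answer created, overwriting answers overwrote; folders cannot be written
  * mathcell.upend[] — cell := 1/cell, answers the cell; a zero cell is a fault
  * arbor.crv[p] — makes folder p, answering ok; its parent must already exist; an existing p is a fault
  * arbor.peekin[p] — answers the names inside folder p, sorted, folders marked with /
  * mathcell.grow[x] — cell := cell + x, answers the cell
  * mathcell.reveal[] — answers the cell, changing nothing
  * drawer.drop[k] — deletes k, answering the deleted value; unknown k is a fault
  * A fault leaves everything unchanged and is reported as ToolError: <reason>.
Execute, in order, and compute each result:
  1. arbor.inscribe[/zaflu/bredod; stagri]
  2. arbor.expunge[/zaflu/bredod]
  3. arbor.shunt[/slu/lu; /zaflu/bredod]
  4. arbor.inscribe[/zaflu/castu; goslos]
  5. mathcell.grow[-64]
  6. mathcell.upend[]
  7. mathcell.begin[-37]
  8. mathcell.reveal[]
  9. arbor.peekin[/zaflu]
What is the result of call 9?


$ inscribe p→/zaflu/bredod c→stagri
= created
$ expunge p→/zaflu/bredod
= ok
$ shunt s→/slu/lu d→/zaflu/bredod
= ok
$ inscribe p→/zaflu/castu c→goslos
= created
$ grow x→-64
= -64
$ upend
= -1/64
$ begin x→-37
= -37
$ reveal
= -37
$ peekin p→/zaflu
= [bredod, castu]

Answer: [bredod, castu]


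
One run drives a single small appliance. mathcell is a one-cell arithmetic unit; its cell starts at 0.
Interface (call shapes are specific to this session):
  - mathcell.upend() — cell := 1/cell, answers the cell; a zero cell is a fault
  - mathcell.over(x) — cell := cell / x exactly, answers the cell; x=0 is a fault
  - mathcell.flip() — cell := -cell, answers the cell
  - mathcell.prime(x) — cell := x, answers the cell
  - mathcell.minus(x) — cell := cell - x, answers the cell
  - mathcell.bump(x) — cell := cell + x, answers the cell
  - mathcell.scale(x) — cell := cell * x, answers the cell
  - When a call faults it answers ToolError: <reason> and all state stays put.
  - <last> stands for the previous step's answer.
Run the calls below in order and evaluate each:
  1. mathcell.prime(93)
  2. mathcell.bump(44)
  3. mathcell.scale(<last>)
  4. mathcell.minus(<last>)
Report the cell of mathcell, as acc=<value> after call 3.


Answer: acc=18769

Derivation:
% prime(x='93') -> 93
% bump(x='44') -> 137
% scale(x='<last>') -> 18769
% minus(x='<last>') -> 0


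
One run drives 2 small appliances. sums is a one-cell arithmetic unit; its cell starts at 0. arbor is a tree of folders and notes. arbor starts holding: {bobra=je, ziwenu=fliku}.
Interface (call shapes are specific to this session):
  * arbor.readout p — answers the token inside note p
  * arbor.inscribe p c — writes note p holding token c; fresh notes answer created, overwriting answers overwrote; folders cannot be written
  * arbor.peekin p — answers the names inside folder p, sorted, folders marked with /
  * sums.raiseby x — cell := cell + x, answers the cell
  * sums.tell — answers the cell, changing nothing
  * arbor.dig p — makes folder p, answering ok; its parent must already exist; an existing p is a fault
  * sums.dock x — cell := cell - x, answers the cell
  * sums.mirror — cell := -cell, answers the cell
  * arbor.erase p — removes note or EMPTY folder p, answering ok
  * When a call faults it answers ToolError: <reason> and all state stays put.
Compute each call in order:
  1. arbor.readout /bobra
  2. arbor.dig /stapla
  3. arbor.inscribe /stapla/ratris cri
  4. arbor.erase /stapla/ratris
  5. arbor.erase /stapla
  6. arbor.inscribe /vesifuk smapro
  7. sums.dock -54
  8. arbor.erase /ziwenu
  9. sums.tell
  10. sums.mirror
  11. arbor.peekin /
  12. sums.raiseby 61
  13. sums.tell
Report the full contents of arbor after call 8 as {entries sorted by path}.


Answer: {bobra=je, vesifuk=smapro}

Derivation:
$ arbor.readout /bobra
  je
$ arbor.dig /stapla
  ok
$ arbor.inscribe /stapla/ratris cri
  created
$ arbor.erase /stapla/ratris
  ok
$ arbor.erase /stapla
  ok
$ arbor.inscribe /vesifuk smapro
  created
$ sums.dock -54
  54
$ arbor.erase /ziwenu
  ok
$ sums.tell
  54
$ sums.mirror
  -54
$ arbor.peekin /
  [bobra, vesifuk]
$ sums.raiseby 61
  7
$ sums.tell
  7


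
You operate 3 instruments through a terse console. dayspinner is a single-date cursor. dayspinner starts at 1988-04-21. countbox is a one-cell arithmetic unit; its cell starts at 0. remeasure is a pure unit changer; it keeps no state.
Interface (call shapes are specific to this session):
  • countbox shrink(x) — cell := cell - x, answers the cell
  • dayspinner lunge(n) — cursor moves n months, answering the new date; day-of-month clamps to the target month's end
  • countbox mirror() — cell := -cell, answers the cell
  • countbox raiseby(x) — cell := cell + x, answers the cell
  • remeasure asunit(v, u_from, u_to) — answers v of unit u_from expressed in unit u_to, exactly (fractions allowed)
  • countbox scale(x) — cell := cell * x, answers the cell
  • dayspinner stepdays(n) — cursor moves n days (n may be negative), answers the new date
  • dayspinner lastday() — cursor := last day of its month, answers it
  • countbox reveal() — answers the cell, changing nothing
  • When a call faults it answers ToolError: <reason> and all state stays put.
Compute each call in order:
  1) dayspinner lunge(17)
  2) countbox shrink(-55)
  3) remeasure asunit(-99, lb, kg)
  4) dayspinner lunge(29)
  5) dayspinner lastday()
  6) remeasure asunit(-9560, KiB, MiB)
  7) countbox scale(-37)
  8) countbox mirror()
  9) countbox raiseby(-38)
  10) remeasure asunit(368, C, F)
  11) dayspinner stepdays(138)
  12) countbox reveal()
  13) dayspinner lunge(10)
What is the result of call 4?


Step: dayspinner lunge[n→17]
Result: 1989-09-21
Step: countbox shrink[x→-55]
Result: 55
Step: remeasure asunit[v→-99; u_from→lb; u_to→kg]
Result: -4490564463/100000000
Step: dayspinner lunge[n→29]
Result: 1992-02-21
Step: dayspinner lastday[]
Result: 1992-02-29
Step: remeasure asunit[v→-9560; u_from→KiB; u_to→MiB]
Result: -1195/128
Step: countbox scale[x→-37]
Result: -2035
Step: countbox mirror[]
Result: 2035
Step: countbox raiseby[x→-38]
Result: 1997
Step: remeasure asunit[v→368; u_from→C; u_to→F]
Result: 3472/5
Step: dayspinner stepdays[n→138]
Result: 1992-07-16
Step: countbox reveal[]
Result: 1997
Step: dayspinner lunge[n→10]
Result: 1993-05-16

Answer: 1992-02-21


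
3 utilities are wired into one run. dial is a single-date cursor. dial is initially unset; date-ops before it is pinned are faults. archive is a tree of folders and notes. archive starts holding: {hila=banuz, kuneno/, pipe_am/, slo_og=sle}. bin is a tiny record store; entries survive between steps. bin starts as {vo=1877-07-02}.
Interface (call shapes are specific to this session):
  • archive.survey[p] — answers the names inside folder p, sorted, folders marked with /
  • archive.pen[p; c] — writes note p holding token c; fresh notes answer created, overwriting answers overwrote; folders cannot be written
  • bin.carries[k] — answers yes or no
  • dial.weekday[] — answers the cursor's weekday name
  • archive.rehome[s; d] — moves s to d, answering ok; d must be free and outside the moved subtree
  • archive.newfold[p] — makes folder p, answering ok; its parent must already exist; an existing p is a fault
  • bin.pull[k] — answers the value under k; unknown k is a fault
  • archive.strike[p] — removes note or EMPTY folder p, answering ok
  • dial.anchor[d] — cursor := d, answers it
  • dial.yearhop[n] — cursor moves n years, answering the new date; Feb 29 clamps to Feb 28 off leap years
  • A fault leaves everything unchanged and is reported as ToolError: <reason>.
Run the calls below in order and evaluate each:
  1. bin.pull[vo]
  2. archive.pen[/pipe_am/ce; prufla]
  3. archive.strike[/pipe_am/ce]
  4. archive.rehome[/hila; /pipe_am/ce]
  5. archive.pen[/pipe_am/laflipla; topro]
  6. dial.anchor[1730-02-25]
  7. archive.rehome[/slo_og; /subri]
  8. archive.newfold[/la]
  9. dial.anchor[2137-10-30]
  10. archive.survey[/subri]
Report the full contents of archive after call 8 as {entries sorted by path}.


Answer: {kuneno/, la/, pipe_am/, pipe_am/ce=banuz, pipe_am/laflipla=topro, subri=sle}

Derivation:
Act: pull[k='vo']
Obs: 1877-07-02
Act: pen[p='/pipe_am/ce'; c='prufla']
Obs: created
Act: strike[p='/pipe_am/ce']
Obs: ok
Act: rehome[s='/hila'; d='/pipe_am/ce']
Obs: ok
Act: pen[p='/pipe_am/laflipla'; c='topro']
Obs: created
Act: anchor[d='1730-02-25']
Obs: 1730-02-25
Act: rehome[s='/slo_og'; d='/subri']
Obs: ok
Act: newfold[p='/la']
Obs: ok
Act: anchor[d='2137-10-30']
Obs: 2137-10-30
Act: survey[p='/subri']
Obs: ToolError: not a directory


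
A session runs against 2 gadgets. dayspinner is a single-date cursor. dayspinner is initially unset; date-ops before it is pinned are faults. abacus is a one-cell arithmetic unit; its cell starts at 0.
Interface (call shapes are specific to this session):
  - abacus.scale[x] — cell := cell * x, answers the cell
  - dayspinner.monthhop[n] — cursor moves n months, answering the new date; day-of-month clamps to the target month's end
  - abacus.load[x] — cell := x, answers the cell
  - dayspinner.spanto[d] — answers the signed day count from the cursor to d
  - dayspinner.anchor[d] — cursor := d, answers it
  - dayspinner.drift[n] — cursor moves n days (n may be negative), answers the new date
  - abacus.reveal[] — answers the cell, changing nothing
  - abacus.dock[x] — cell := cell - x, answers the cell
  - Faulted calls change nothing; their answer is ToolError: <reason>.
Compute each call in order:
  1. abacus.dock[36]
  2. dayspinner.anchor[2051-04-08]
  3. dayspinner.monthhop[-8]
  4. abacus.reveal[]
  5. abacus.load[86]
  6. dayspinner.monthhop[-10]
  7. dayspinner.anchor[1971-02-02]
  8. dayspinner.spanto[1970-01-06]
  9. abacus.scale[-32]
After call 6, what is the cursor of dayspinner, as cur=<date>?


==> dock(36)
<== -36
==> anchor(2051-04-08)
<== 2051-04-08
==> monthhop(-8)
<== 2050-08-08
==> reveal()
<== -36
==> load(86)
<== 86
==> monthhop(-10)
<== 2049-10-08
==> anchor(1971-02-02)
<== 1971-02-02
==> spanto(1970-01-06)
<== -392
==> scale(-32)
<== -2752

Answer: cur=2049-10-08


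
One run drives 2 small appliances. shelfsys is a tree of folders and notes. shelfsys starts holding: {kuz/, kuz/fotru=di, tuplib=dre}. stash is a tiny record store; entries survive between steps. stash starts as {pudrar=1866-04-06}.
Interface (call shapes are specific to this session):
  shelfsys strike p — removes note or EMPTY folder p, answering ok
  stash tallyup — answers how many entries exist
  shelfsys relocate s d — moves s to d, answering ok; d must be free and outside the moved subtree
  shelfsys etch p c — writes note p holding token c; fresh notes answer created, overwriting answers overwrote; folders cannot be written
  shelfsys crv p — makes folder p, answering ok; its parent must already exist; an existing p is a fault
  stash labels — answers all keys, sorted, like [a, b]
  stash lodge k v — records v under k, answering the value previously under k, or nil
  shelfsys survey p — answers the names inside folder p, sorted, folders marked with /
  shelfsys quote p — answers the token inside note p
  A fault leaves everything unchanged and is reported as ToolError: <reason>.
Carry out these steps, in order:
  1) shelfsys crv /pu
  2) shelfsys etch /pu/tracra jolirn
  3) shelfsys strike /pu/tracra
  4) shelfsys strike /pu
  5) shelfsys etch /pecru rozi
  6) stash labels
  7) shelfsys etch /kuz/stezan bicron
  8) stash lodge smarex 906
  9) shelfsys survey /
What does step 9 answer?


Answer: [kuz/, pecru, tuplib]

Derivation:
==> shelfsys crv(p: /pu)
<== ok
==> shelfsys etch(p: /pu/tracra, c: jolirn)
<== created
==> shelfsys strike(p: /pu/tracra)
<== ok
==> shelfsys strike(p: /pu)
<== ok
==> shelfsys etch(p: /pecru, c: rozi)
<== created
==> stash labels()
<== [pudrar]
==> shelfsys etch(p: /kuz/stezan, c: bicron)
<== created
==> stash lodge(k: smarex, v: 906)
<== nil
==> shelfsys survey(p: /)
<== [kuz/, pecru, tuplib]


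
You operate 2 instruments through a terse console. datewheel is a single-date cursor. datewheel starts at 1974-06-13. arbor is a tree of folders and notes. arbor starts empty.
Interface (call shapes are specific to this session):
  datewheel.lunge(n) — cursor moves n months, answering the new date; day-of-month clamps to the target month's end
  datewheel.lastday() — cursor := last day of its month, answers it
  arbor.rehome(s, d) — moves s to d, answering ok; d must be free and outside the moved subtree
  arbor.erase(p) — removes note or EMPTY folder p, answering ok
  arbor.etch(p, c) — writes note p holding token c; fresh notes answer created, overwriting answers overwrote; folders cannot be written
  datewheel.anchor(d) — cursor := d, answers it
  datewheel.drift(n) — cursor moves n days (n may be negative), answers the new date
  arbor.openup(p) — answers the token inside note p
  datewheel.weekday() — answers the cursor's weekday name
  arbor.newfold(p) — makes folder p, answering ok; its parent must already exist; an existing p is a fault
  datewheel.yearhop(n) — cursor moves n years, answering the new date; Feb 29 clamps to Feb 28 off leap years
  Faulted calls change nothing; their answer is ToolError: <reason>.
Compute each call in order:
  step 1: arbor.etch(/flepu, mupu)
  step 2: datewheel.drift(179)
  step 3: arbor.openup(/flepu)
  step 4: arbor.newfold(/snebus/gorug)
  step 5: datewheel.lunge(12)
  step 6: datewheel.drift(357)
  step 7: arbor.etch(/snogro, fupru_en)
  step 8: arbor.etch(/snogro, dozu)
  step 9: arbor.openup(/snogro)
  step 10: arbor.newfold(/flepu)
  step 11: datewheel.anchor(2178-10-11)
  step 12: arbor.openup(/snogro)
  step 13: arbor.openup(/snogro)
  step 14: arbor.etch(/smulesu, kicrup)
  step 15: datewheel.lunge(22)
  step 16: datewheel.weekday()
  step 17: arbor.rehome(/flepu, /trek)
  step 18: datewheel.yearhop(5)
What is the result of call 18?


Answer: 2185-08-11

Derivation:
==> etch(p=/flepu, c=mupu)
<== created
==> drift(n=179)
<== 1974-12-09
==> openup(p=/flepu)
<== mupu
==> newfold(p=/snebus/gorug)
<== ToolError: no parent
==> lunge(n=12)
<== 1975-12-09
==> drift(n=357)
<== 1976-11-30
==> etch(p=/snogro, c=fupru_en)
<== created
==> etch(p=/snogro, c=dozu)
<== overwrote
==> openup(p=/snogro)
<== dozu
==> newfold(p=/flepu)
<== ToolError: exists
==> anchor(d=2178-10-11)
<== 2178-10-11
==> openup(p=/snogro)
<== dozu
==> openup(p=/snogro)
<== dozu
==> etch(p=/smulesu, c=kicrup)
<== created
==> lunge(n=22)
<== 2180-08-11
==> weekday()
<== Friday
==> rehome(s=/flepu, d=/trek)
<== ok
==> yearhop(n=5)
<== 2185-08-11


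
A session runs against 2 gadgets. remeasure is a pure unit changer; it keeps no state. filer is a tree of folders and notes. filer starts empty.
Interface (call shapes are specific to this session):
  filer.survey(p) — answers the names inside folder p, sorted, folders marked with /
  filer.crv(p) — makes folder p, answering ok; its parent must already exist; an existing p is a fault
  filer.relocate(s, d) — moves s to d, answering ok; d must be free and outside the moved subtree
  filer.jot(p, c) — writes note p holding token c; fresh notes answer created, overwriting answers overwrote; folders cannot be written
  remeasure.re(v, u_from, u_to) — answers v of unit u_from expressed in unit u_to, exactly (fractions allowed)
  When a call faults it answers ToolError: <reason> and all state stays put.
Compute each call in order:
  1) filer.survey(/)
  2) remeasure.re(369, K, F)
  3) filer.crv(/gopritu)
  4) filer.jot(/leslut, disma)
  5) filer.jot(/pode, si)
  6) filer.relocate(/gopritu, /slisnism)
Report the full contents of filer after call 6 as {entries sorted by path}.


Answer: {leslut=disma, pode=si, slisnism/}

Derivation:
[in] survey /
  []
[in] re 369 K F
  20453/100
[in] crv /gopritu
  ok
[in] jot /leslut disma
  created
[in] jot /pode si
  created
[in] relocate /gopritu /slisnism
  ok


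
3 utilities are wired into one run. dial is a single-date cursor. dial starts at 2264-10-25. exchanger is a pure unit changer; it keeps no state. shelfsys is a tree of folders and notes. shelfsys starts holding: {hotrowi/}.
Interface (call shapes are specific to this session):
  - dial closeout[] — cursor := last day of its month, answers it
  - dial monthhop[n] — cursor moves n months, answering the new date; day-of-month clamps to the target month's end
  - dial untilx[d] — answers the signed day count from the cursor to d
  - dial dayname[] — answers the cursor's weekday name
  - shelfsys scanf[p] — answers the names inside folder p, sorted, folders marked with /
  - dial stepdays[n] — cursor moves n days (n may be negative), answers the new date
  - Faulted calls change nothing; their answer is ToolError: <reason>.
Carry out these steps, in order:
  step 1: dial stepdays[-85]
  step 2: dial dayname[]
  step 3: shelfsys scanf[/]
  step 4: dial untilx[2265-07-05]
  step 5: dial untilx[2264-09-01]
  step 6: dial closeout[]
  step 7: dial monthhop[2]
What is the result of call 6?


Step: dial stepdays[n='-85']
Result: 2264-08-01
Step: dial dayname[]
Result: Monday
Step: shelfsys scanf[p='/']
Result: [hotrowi/]
Step: dial untilx[d='2265-07-05']
Result: 338
Step: dial untilx[d='2264-09-01']
Result: 31
Step: dial closeout[]
Result: 2264-08-31
Step: dial monthhop[n='2']
Result: 2264-10-31

Answer: 2264-08-31


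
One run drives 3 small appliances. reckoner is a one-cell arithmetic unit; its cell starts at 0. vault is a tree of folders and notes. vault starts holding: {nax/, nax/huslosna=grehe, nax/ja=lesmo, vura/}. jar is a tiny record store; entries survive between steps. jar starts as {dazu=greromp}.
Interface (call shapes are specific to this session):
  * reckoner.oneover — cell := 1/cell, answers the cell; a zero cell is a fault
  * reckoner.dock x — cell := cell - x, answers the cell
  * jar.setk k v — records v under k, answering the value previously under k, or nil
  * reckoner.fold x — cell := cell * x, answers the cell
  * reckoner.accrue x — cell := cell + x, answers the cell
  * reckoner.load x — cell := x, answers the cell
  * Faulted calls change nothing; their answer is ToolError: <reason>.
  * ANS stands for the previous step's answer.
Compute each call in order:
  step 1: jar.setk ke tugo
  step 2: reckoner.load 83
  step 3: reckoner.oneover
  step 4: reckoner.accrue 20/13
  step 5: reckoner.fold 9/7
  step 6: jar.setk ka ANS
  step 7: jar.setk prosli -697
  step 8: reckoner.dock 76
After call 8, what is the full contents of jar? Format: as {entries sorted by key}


# setk(k→ke, v→tugo) : nil
# load(x→83) : 83
# oneover() : 1/83
# accrue(x→20/13) : 1673/1079
# fold(x→9/7) : 2151/1079
# setk(k→ka, v→ANS) : nil
# setk(k→prosli, v→-697) : nil
# dock(x→76) : -79853/1079

Answer: {dazu=greromp, ka=2151/1079, ke=tugo, prosli=-697}


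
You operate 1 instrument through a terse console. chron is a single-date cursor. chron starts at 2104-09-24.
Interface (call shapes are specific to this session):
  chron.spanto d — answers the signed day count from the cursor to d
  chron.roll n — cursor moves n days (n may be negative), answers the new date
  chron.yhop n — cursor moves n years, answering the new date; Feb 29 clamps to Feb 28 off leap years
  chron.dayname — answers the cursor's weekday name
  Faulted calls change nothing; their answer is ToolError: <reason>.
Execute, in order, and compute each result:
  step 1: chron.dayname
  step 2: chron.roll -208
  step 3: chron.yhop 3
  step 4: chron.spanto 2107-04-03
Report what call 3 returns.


I try chron.dayname(), and get Wednesday.
Calling chron.roll with -208, and see 2104-02-29.
I run chron.yhop with 3, giving 2107-02-28.
Invoking chron.spanto with 2107-04-03, — result: 34.

Answer: 2107-02-28


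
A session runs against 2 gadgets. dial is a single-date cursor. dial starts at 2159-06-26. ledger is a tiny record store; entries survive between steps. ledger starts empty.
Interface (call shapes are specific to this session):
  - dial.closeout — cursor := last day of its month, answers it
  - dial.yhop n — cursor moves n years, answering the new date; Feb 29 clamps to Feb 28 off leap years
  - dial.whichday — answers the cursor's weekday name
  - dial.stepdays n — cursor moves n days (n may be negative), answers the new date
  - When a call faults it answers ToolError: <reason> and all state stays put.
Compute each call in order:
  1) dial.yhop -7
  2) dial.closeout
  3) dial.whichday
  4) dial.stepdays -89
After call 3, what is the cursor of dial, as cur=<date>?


;; dial.yhop(-7) == 2152-06-26
;; dial.closeout() == 2152-06-30
;; dial.whichday() == Friday
;; dial.stepdays(-89) == 2152-04-02

Answer: cur=2152-06-30


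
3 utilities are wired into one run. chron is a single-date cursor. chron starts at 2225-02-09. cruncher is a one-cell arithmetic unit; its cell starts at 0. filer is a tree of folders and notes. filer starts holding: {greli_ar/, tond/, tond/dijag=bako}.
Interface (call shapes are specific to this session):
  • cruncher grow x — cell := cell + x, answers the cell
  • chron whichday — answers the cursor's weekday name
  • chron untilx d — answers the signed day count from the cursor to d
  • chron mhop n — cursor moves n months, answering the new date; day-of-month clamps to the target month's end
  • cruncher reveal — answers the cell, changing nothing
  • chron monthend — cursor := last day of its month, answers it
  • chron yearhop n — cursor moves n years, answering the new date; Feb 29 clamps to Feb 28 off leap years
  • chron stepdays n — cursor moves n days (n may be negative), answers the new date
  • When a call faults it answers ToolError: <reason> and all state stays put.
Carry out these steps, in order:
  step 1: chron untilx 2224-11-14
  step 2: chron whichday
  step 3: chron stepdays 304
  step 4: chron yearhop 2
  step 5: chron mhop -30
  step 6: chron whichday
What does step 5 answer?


Answer: 2225-06-10

Derivation:
I call chron untilx on 2224-11-14, which returns -87.
I invoke chron whichday, which returns Wednesday.
Next I call chron stepdays on 304, yielding 2225-12-10.
I invoke chron yearhop on 2, and observe 2227-12-10.
I try chron mhop on -30, which returns 2225-06-10.
Now I run chron whichday(): Friday.


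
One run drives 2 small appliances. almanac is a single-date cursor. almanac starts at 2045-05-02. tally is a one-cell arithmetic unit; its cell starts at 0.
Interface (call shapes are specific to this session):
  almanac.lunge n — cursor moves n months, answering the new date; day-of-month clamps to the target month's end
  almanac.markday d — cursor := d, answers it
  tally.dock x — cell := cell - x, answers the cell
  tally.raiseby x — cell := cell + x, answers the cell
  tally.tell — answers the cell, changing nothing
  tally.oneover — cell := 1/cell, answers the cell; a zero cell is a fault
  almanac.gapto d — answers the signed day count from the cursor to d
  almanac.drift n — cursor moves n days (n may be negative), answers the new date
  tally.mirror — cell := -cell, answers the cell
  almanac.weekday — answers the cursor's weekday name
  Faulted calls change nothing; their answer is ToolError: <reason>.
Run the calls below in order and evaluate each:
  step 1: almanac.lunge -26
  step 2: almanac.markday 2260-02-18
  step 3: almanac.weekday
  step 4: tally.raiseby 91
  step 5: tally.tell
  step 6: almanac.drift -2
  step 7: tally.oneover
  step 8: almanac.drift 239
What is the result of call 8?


Answer: 2260-10-12

Derivation:
>>> almanac.lunge n: -26
  2043-03-02
>>> almanac.markday d: 2260-02-18
  2260-02-18
>>> almanac.weekday
  Saturday
>>> tally.raiseby x: 91
  91
>>> tally.tell
  91
>>> almanac.drift n: -2
  2260-02-16
>>> tally.oneover
  1/91
>>> almanac.drift n: 239
  2260-10-12
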